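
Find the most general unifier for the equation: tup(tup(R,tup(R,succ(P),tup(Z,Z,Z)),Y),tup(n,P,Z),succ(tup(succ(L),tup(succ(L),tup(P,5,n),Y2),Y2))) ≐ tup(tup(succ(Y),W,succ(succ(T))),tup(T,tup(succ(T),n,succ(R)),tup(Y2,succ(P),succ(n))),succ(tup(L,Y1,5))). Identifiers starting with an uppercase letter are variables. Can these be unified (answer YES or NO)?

NO

Decompose tup/3: tup(R,tup(R,succ(P),tup(Z,Z,Z)),Y) ≐ tup(succ(Y),W,succ(succ(T))),  tup(n,P,Z) ≐ tup(T,tup(succ(T),n,succ(R)),tup(Y2,succ(P),succ(n))),  succ(tup(succ(L),tup(succ(L),tup(P,5,n),Y2),Y2)) ≐ succ(tup(L,Y1,5)).
Decompose tup/3: R ≐ succ(Y),  tup(R,succ(P),tup(Z,Z,Z)) ≐ W,  Y ≐ succ(succ(T)).
Bind R := succ(Y); substituting into the 2 remaining equations that mention R gives: tup(succ(Y),succ(P),tup(Z,Z,Z)) ≐ W,  tup(n,P,Z) ≐ tup(T,tup(succ(T),n,succ(succ(Y))),tup(Y2,succ(P),succ(n))).
Bind W := tup(succ(Y),succ(P),tup(Z,Z,Z)); no other remaining equation mentions W.
Bind Y := succ(succ(T)); substituting into the one remaining equation that mentions Y gives: tup(n,P,Z) ≐ tup(T,tup(succ(T),n,succ(succ(succ(succ(T))))),tup(Y2,succ(P),succ(n))). Substituting into the earlier bindings gives R := succ(succ(succ(T))), W := tup(succ(succ(succ(T))),succ(P),tup(Z,Z,Z)).
Decompose tup/3: n ≐ T,  P ≐ tup(succ(T),n,succ(succ(succ(succ(T))))),  Z ≐ tup(Y2,succ(P),succ(n)).
Bind T := n; substituting into the one remaining equation that mentions T gives: P ≐ tup(succ(n),n,succ(succ(succ(succ(n))))). Substituting into the earlier bindings gives R := succ(succ(succ(n))), W := tup(succ(succ(succ(n))),succ(P),tup(Z,Z,Z)), Y := succ(succ(n)).
Bind P := tup(succ(n),n,succ(succ(succ(succ(n))))); substituting into the remaining equations gives: Z ≐ tup(Y2,succ(tup(succ(n),n,succ(succ(succ(succ(n)))))),succ(n)),  succ(tup(succ(L),tup(succ(L),tup(tup(succ(n),n,succ(succ(succ(succ(n))))),5,n),Y2),Y2)) ≐ succ(tup(L,Y1,5)). Substituting into the earlier binding gives W := tup(succ(succ(succ(n))),succ(tup(succ(n),n,succ(succ(succ(succ(n)))))),tup(Z,Z,Z)).
Bind Z := tup(Y2,succ(tup(succ(n),n,succ(succ(succ(succ(n)))))),succ(n)); no other remaining equation mentions Z. Substituting into the earlier binding gives W := tup(succ(succ(succ(n))),succ(tup(succ(n),n,succ(succ(succ(succ(n)))))),tup(tup(Y2,succ(tup(succ(n),n,succ(succ(succ(succ(n)))))),succ(n)),tup(Y2,succ(tup(succ(n),n,succ(succ(succ(succ(n)))))),succ(n)),tup(Y2,succ(tup(succ(n),n,succ(succ(succ(succ(n)))))),succ(n)))).
Decompose succ/1: tup(succ(L),tup(succ(L),tup(tup(succ(n),n,succ(succ(succ(succ(n))))),5,n),Y2),Y2) ≐ tup(L,Y1,5).
Decompose tup/3: succ(L) ≐ L,  tup(succ(L),tup(tup(succ(n),n,succ(succ(succ(succ(n))))),5,n),Y2) ≐ Y1,  Y2 ≐ 5.
Occurs check fails: L occurs in succ(L); the equation L ≐ succ(L) has no finite solution.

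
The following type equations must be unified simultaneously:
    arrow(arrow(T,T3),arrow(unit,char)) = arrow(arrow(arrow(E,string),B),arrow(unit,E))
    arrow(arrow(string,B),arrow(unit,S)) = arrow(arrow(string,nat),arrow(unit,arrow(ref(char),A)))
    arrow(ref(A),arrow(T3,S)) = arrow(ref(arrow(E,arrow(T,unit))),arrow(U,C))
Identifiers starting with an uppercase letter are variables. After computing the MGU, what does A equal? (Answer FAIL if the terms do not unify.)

Decompose arrow/2: arrow(T,T3) = arrow(arrow(E,string),B),  arrow(unit,char) = arrow(unit,E).
Decompose arrow/2: T = arrow(E,string),  T3 = B.
Bind T := arrow(E,string); substituting into the one remaining equation that mentions T gives: arrow(ref(A),arrow(T3,S)) = arrow(ref(arrow(E,arrow(arrow(E,string),unit))),arrow(U,C)).
Bind T3 := B; substituting into the one remaining equation that mentions T3 gives: arrow(ref(A),arrow(B,S)) = arrow(ref(arrow(E,arrow(arrow(E,string),unit))),arrow(U,C)).
Decompose arrow/2: unit = unit,  char = E.
Delete trivial equation unit = unit.
Bind E := char; substituting into the one remaining equation that mentions E gives: arrow(ref(A),arrow(B,S)) = arrow(ref(arrow(char,arrow(arrow(char,string),unit))),arrow(U,C)). Substituting into the earlier binding gives T := arrow(char,string).
Decompose arrow/2: arrow(string,B) = arrow(string,nat),  arrow(unit,S) = arrow(unit,arrow(ref(char),A)).
Decompose arrow/2: string = string,  B = nat.
Delete trivial equation string = string.
Bind B := nat; substituting into the one remaining equation that mentions B gives: arrow(ref(A),arrow(nat,S)) = arrow(ref(arrow(char,arrow(arrow(char,string),unit))),arrow(U,C)). Substituting into the earlier binding gives T3 := nat.
Decompose arrow/2: unit = unit,  S = arrow(ref(char),A).
Delete trivial equation unit = unit.
Bind S := arrow(ref(char),A); substituting into the remaining equation gives: arrow(ref(A),arrow(nat,arrow(ref(char),A))) = arrow(ref(arrow(char,arrow(arrow(char,string),unit))),arrow(U,C)).
Decompose arrow/2: ref(A) = ref(arrow(char,arrow(arrow(char,string),unit))),  arrow(nat,arrow(ref(char),A)) = arrow(U,C).
Decompose ref/1: A = arrow(char,arrow(arrow(char,string),unit)).
Bind A := arrow(char,arrow(arrow(char,string),unit)); substituting into the remaining equation gives: arrow(nat,arrow(ref(char),arrow(char,arrow(arrow(char,string),unit)))) = arrow(U,C). Substituting into the earlier binding gives S := arrow(ref(char),arrow(char,arrow(arrow(char,string),unit))).
Decompose arrow/2: nat = U,  arrow(ref(char),arrow(char,arrow(arrow(char,string),unit))) = C.
Bind U := nat; no other remaining equation mentions U.
Bind C := arrow(ref(char),arrow(char,arrow(arrow(char,string),unit))).
MGU = { T -> arrow(char,string), T3 -> nat, E -> char, B -> nat, S -> arrow(ref(char),arrow(char,arrow(arrow(char,string),unit))), A -> arrow(char,arrow(arrow(char,string),unit)), U -> nat, C -> arrow(ref(char),arrow(char,arrow(arrow(char,string),unit))) }, so A -> arrow(char,arrow(arrow(char,string),unit)).

arrow(char,arrow(arrow(char,string),unit))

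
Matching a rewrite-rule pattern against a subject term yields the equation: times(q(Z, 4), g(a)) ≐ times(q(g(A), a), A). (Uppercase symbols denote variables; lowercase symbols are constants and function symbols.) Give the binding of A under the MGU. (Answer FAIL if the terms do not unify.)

FAIL

Decompose times/2: q(Z, 4) ≐ q(g(A), a),  g(a) ≐ A.
Decompose q/2: Z ≐ g(A),  4 ≐ a.
Bind Z := g(A); no other remaining equation mentions Z.
Clash: constants 4 and a differ; no unifier exists.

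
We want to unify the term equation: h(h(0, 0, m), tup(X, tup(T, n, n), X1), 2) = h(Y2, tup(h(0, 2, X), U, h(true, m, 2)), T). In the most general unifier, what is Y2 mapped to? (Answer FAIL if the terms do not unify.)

Decompose h/3: h(0, 0, m) = Y2,  tup(X, tup(T, n, n), X1) = tup(h(0, 2, X), U, h(true, m, 2)),  2 = T.
Bind Y2 := h(0, 0, m); no other remaining equation mentions Y2.
Decompose tup/3: X = h(0, 2, X),  tup(T, n, n) = U,  X1 = h(true, m, 2).
Occurs check fails: X occurs in h(0, 2, X); the equation X = h(0, 2, X) has no finite solution.

FAIL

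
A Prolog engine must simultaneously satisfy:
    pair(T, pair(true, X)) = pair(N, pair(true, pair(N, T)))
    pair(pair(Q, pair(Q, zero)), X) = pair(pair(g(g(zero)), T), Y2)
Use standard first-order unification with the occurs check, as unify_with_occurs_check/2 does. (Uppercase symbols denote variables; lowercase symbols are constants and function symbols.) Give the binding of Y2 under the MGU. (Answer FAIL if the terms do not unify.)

pair(pair(g(g(zero)), zero), pair(g(g(zero)), zero))

Decompose pair/2: T = N,  pair(true, X) = pair(true, pair(N, T)).
Bind T := N; substituting into the remaining equations gives: pair(true, X) = pair(true, pair(N, N)),  pair(pair(Q, pair(Q, zero)), X) = pair(pair(g(g(zero)), N), Y2).
Decompose pair/2: true = true,  X = pair(N, N).
Delete trivial equation true = true.
Bind X := pair(N, N); substituting into the remaining equation gives: pair(pair(Q, pair(Q, zero)), pair(N, N)) = pair(pair(g(g(zero)), N), Y2).
Decompose pair/2: pair(Q, pair(Q, zero)) = pair(g(g(zero)), N),  pair(N, N) = Y2.
Decompose pair/2: Q = g(g(zero)),  pair(Q, zero) = N.
Bind Q := g(g(zero)); substituting into the one remaining equation that mentions Q gives: pair(g(g(zero)), zero) = N.
Bind N := pair(g(g(zero)), zero); substituting into the remaining equation gives: pair(pair(g(g(zero)), zero), pair(g(g(zero)), zero)) = Y2. Substituting into the earlier bindings gives T := pair(g(g(zero)), zero), X := pair(pair(g(g(zero)), zero), pair(g(g(zero)), zero)).
Bind Y2 := pair(pair(g(g(zero)), zero), pair(g(g(zero)), zero)).
MGU = { T = pair(g(g(zero)), zero), X = pair(pair(g(g(zero)), zero), pair(g(g(zero)), zero)), Q = g(g(zero)), N = pair(g(g(zero)), zero), Y2 = pair(pair(g(g(zero)), zero), pair(g(g(zero)), zero)) }, so Y2 = pair(pair(g(g(zero)), zero), pair(g(g(zero)), zero)).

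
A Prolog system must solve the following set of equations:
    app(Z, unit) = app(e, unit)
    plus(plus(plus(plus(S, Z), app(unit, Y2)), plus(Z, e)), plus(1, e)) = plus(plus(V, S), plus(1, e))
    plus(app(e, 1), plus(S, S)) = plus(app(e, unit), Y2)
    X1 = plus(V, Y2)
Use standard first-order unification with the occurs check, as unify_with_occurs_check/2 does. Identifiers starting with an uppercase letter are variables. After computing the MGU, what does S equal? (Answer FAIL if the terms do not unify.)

Decompose app/2: Z = e,  unit = unit.
Bind Z := e; substituting into the one remaining equation that mentions Z gives: plus(plus(plus(plus(S, e), app(unit, Y2)), plus(e, e)), plus(1, e)) = plus(plus(V, S), plus(1, e)).
Delete trivial equation unit = unit.
Decompose plus/2: plus(plus(plus(S, e), app(unit, Y2)), plus(e, e)) = plus(V, S),  plus(1, e) = plus(1, e).
Decompose plus/2: plus(plus(S, e), app(unit, Y2)) = V,  plus(e, e) = S.
Bind V := plus(plus(S, e), app(unit, Y2)); substituting into the one remaining equation that mentions V gives: X1 = plus(plus(plus(S, e), app(unit, Y2)), Y2).
Bind S := plus(e, e); substituting into the 2 remaining equations that mention S gives: plus(app(e, 1), plus(plus(e, e), plus(e, e))) = plus(app(e, unit), Y2),  X1 = plus(plus(plus(plus(e, e), e), app(unit, Y2)), Y2). Substituting into the earlier binding gives V := plus(plus(plus(e, e), e), app(unit, Y2)).
Delete trivial equation plus(1, e) = plus(1, e).
Decompose plus/2: app(e, 1) = app(e, unit),  plus(plus(e, e), plus(e, e)) = Y2.
Decompose app/2: e = e,  1 = unit.
Delete trivial equation e = e.
Clash: constants 1 and unit differ; no unifier exists.

FAIL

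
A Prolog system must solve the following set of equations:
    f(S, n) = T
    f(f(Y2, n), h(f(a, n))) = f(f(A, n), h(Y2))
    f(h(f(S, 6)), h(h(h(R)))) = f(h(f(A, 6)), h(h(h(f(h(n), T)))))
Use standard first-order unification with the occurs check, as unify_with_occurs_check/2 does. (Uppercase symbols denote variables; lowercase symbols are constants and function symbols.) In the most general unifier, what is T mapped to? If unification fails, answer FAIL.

f(f(a, n), n)

Bind T := f(S, n); substituting into the one remaining equation that mentions T gives: f(h(f(S, 6)), h(h(h(R)))) = f(h(f(A, 6)), h(h(h(f(h(n), f(S, n)))))).
Decompose f/2: f(Y2, n) = f(A, n),  h(f(a, n)) = h(Y2).
Decompose f/2: Y2 = A,  n = n.
Bind Y2 := A; substituting into the one remaining equation that mentions Y2 gives: h(f(a, n)) = h(A).
Delete trivial equation n = n.
Decompose h/1: f(a, n) = A.
Bind A := f(a, n); substituting into the remaining equation gives: f(h(f(S, 6)), h(h(h(R)))) = f(h(f(f(a, n), 6)), h(h(h(f(h(n), f(S, n)))))). Substituting into the earlier binding gives Y2 := f(a, n).
Decompose f/2: h(f(S, 6)) = h(f(f(a, n), 6)),  h(h(h(R))) = h(h(h(f(h(n), f(S, n))))).
Decompose h/1: f(S, 6) = f(f(a, n), 6).
Decompose f/2: S = f(a, n),  6 = 6.
Bind S := f(a, n); substituting into the one remaining equation that mentions S gives: h(h(h(R))) = h(h(h(f(h(n), f(f(a, n), n))))). Substituting into the earlier binding gives T := f(f(a, n), n).
Delete trivial equation 6 = 6.
Decompose h/1: h(h(R)) = h(h(f(h(n), f(f(a, n), n)))).
Decompose h/1: h(R) = h(f(h(n), f(f(a, n), n))).
Decompose h/1: R = f(h(n), f(f(a, n), n)).
Bind R := f(h(n), f(f(a, n), n)).
MGU = { T = f(f(a, n), n), Y2 = f(a, n), A = f(a, n), S = f(a, n), R = f(h(n), f(f(a, n), n)) }, so T = f(f(a, n), n).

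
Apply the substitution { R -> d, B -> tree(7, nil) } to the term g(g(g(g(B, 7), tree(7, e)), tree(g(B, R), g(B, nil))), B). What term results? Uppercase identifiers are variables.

Replace each occurrence of R with d.
Replace each occurrence of B with tree(7, nil).
Result: g(g(g(g(tree(7, nil), 7), tree(7, e)), tree(g(tree(7, nil), d), g(tree(7, nil), nil))), tree(7, nil)).

g(g(g(g(tree(7, nil), 7), tree(7, e)), tree(g(tree(7, nil), d), g(tree(7, nil), nil))), tree(7, nil))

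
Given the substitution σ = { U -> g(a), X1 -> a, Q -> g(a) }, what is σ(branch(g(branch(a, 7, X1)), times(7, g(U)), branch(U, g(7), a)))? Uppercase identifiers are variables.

branch(g(branch(a, 7, a)), times(7, g(g(a))), branch(g(a), g(7), a))

Replace each occurrence of U with g(a).
Replace each occurrence of X1 with a.
Result: branch(g(branch(a, 7, a)), times(7, g(g(a))), branch(g(a), g(7), a)).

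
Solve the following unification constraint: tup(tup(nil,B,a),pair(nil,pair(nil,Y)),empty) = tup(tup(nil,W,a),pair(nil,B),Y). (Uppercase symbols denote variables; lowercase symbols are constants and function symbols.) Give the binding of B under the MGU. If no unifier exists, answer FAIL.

Decompose tup/3: tup(nil,B,a) = tup(nil,W,a),  pair(nil,pair(nil,Y)) = pair(nil,B),  empty = Y.
Decompose tup/3: nil = nil,  B = W,  a = a.
Delete trivial equation nil = nil.
Bind B := W; substituting into the one remaining equation that mentions B gives: pair(nil,pair(nil,Y)) = pair(nil,W).
Delete trivial equation a = a.
Decompose pair/2: nil = nil,  pair(nil,Y) = W.
Delete trivial equation nil = nil.
Bind W := pair(nil,Y); no other remaining equation mentions W. Substituting into the earlier binding gives B := pair(nil,Y).
Bind Y := empty. Substituting into the earlier bindings gives B := pair(nil,empty), W := pair(nil,empty).
MGU = { B := pair(nil,empty), W := pair(nil,empty), Y := empty }, so B := pair(nil,empty).

pair(nil,empty)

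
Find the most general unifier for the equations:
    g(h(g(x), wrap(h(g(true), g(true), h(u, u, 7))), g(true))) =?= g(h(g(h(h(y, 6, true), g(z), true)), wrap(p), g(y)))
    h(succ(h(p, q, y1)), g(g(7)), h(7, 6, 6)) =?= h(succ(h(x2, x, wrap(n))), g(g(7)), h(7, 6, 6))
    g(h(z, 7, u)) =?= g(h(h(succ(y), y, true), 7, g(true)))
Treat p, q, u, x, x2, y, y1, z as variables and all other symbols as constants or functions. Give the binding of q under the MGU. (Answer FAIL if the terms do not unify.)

Decompose g/1: h(g(x), wrap(h(g(true), g(true), h(u, u, 7))), g(true)) =?= h(g(h(h(y, 6, true), g(z), true)), wrap(p), g(y)).
Decompose h/3: g(x) =?= g(h(h(y, 6, true), g(z), true)),  wrap(h(g(true), g(true), h(u, u, 7))) =?= wrap(p),  g(true) =?= g(y).
Decompose g/1: x =?= h(h(y, 6, true), g(z), true).
Bind x := h(h(y, 6, true), g(z), true); substituting into the one remaining equation that mentions x gives: h(succ(h(p, q, y1)), g(g(7)), h(7, 6, 6)) =?= h(succ(h(x2, h(h(y, 6, true), g(z), true), wrap(n))), g(g(7)), h(7, 6, 6)).
Decompose wrap/1: h(g(true), g(true), h(u, u, 7)) =?= p.
Bind p := h(g(true), g(true), h(u, u, 7)); substituting into the one remaining equation that mentions p gives: h(succ(h(h(g(true), g(true), h(u, u, 7)), q, y1)), g(g(7)), h(7, 6, 6)) =?= h(succ(h(x2, h(h(y, 6, true), g(z), true), wrap(n))), g(g(7)), h(7, 6, 6)).
Decompose g/1: true =?= y.
Bind y := true; substituting into the remaining equations gives: h(succ(h(h(g(true), g(true), h(u, u, 7)), q, y1)), g(g(7)), h(7, 6, 6)) =?= h(succ(h(x2, h(h(true, 6, true), g(z), true), wrap(n))), g(g(7)), h(7, 6, 6)),  g(h(z, 7, u)) =?= g(h(h(succ(true), true, true), 7, g(true))). Substituting into the earlier binding gives x := h(h(true, 6, true), g(z), true).
Decompose h/3: succ(h(h(g(true), g(true), h(u, u, 7)), q, y1)) =?= succ(h(x2, h(h(true, 6, true), g(z), true), wrap(n))),  g(g(7)) =?= g(g(7)),  h(7, 6, 6) =?= h(7, 6, 6).
Decompose succ/1: h(h(g(true), g(true), h(u, u, 7)), q, y1) =?= h(x2, h(h(true, 6, true), g(z), true), wrap(n)).
Decompose h/3: h(g(true), g(true), h(u, u, 7)) =?= x2,  q =?= h(h(true, 6, true), g(z), true),  y1 =?= wrap(n).
Bind x2 := h(g(true), g(true), h(u, u, 7)); no other remaining equation mentions x2.
Bind q := h(h(true, 6, true), g(z), true); no other remaining equation mentions q.
Bind y1 := wrap(n); no other remaining equation mentions y1.
Delete trivial equation g(g(7)) =?= g(g(7)).
Delete trivial equation h(7, 6, 6) =?= h(7, 6, 6).
Decompose g/1: h(z, 7, u) =?= h(h(succ(true), true, true), 7, g(true)).
Decompose h/3: z =?= h(succ(true), true, true),  7 =?= 7,  u =?= g(true).
Bind z := h(succ(true), true, true); no other remaining equation mentions z. Substituting into the earlier bindings gives x := h(h(true, 6, true), g(h(succ(true), true, true)), true), q := h(h(true, 6, true), g(h(succ(true), true, true)), true).
Delete trivial equation 7 =?= 7.
Bind u := g(true). Substituting into the earlier bindings gives p := h(g(true), g(true), h(g(true), g(true), 7)), x2 := h(g(true), g(true), h(g(true), g(true), 7)).
MGU = { x -> h(h(true, 6, true), g(h(succ(true), true, true)), true), p -> h(g(true), g(true), h(g(true), g(true), 7)), y -> true, x2 -> h(g(true), g(true), h(g(true), g(true), 7)), q -> h(h(true, 6, true), g(h(succ(true), true, true)), true), y1 -> wrap(n), z -> h(succ(true), true, true), u -> g(true) }, so q -> h(h(true, 6, true), g(h(succ(true), true, true)), true).

h(h(true, 6, true), g(h(succ(true), true, true)), true)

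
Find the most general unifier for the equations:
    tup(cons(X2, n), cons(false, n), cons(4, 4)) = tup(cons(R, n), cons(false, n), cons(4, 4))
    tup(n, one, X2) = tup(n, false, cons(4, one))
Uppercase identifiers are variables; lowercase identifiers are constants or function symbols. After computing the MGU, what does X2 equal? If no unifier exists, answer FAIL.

Decompose tup/3: cons(X2, n) = cons(R, n),  cons(false, n) = cons(false, n),  cons(4, 4) = cons(4, 4).
Decompose cons/2: X2 = R,  n = n.
Bind X2 := R; substituting into the one remaining equation that mentions X2 gives: tup(n, one, R) = tup(n, false, cons(4, one)).
Delete trivial equation n = n.
Delete trivial equation cons(false, n) = cons(false, n).
Delete trivial equation cons(4, 4) = cons(4, 4).
Decompose tup/3: n = n,  one = false,  R = cons(4, one).
Delete trivial equation n = n.
Clash: constants one and false differ; no unifier exists.

FAIL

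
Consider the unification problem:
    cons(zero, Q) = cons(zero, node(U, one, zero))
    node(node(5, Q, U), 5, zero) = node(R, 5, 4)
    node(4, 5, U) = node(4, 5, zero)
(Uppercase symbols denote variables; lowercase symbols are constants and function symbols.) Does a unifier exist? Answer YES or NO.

NO

Decompose cons/2: zero = zero,  Q = node(U, one, zero).
Delete trivial equation zero = zero.
Bind Q := node(U, one, zero); substituting into the one remaining equation that mentions Q gives: node(node(5, node(U, one, zero), U), 5, zero) = node(R, 5, 4).
Decompose node/3: node(5, node(U, one, zero), U) = R,  5 = 5,  zero = 4.
Bind R := node(5, node(U, one, zero), U); no other remaining equation mentions R.
Delete trivial equation 5 = 5.
Clash: constants zero and 4 differ; no unifier exists.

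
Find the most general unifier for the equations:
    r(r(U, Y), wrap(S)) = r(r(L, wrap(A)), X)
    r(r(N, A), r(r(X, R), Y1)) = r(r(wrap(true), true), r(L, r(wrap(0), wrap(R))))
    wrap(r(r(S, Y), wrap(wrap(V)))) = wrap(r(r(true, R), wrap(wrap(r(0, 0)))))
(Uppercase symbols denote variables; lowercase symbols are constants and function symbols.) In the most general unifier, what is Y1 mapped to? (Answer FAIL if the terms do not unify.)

Decompose r/2: r(U, Y) = r(L, wrap(A)),  wrap(S) = X.
Decompose r/2: U = L,  Y = wrap(A).
Bind U := L; no other remaining equation mentions U.
Bind Y := wrap(A); substituting into the one remaining equation that mentions Y gives: wrap(r(r(S, wrap(A)), wrap(wrap(V)))) = wrap(r(r(true, R), wrap(wrap(r(0, 0))))).
Bind X := wrap(S); substituting into the one remaining equation that mentions X gives: r(r(N, A), r(r(wrap(S), R), Y1)) = r(r(wrap(true), true), r(L, r(wrap(0), wrap(R)))).
Decompose r/2: r(N, A) = r(wrap(true), true),  r(r(wrap(S), R), Y1) = r(L, r(wrap(0), wrap(R))).
Decompose r/2: N = wrap(true),  A = true.
Bind N := wrap(true); no other remaining equation mentions N.
Bind A := true; substituting into the one remaining equation that mentions A gives: wrap(r(r(S, wrap(true)), wrap(wrap(V)))) = wrap(r(r(true, R), wrap(wrap(r(0, 0))))). Substituting into the earlier binding gives Y := wrap(true).
Decompose r/2: r(wrap(S), R) = L,  Y1 = r(wrap(0), wrap(R)).
Bind L := r(wrap(S), R); no other remaining equation mentions L. Substituting into the earlier binding gives U := r(wrap(S), R).
Bind Y1 := r(wrap(0), wrap(R)); no other remaining equation mentions Y1.
Decompose wrap/1: r(r(S, wrap(true)), wrap(wrap(V))) = r(r(true, R), wrap(wrap(r(0, 0)))).
Decompose r/2: r(S, wrap(true)) = r(true, R),  wrap(wrap(V)) = wrap(wrap(r(0, 0))).
Decompose r/2: S = true,  wrap(true) = R.
Bind S := true; no other remaining equation mentions S. Substituting into the earlier bindings gives U := r(wrap(true), R), X := wrap(true), L := r(wrap(true), R).
Bind R := wrap(true); no other remaining equation mentions R. Substituting into the earlier bindings gives U := r(wrap(true), wrap(true)), L := r(wrap(true), wrap(true)), Y1 := r(wrap(0), wrap(wrap(true))).
Decompose wrap/1: wrap(V) = wrap(r(0, 0)).
Decompose wrap/1: V = r(0, 0).
Bind V := r(0, 0).
MGU = { U -> r(wrap(true), wrap(true)), Y -> wrap(true), X -> wrap(true), N -> wrap(true), A -> true, L -> r(wrap(true), wrap(true)), Y1 -> r(wrap(0), wrap(wrap(true))), S -> true, R -> wrap(true), V -> r(0, 0) }, so Y1 -> r(wrap(0), wrap(wrap(true))).

r(wrap(0), wrap(wrap(true)))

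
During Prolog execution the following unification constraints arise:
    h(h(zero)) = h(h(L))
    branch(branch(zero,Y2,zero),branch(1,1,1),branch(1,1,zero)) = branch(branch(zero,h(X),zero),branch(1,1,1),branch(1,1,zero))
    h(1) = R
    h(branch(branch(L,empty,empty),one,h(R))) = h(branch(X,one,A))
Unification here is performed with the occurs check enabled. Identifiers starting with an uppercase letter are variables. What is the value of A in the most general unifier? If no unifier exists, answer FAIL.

Decompose h/1: h(zero) = h(L).
Decompose h/1: zero = L.
Bind L := zero; substituting into the one remaining equation that mentions L gives: h(branch(branch(zero,empty,empty),one,h(R))) = h(branch(X,one,A)).
Decompose branch/3: branch(zero,Y2,zero) = branch(zero,h(X),zero),  branch(1,1,1) = branch(1,1,1),  branch(1,1,zero) = branch(1,1,zero).
Decompose branch/3: zero = zero,  Y2 = h(X),  zero = zero.
Delete trivial equation zero = zero.
Bind Y2 := h(X); no other remaining equation mentions Y2.
Delete trivial equation zero = zero.
Delete trivial equation branch(1,1,1) = branch(1,1,1).
Delete trivial equation branch(1,1,zero) = branch(1,1,zero).
Bind R := h(1); substituting into the remaining equation gives: h(branch(branch(zero,empty,empty),one,h(h(1)))) = h(branch(X,one,A)).
Decompose h/1: branch(branch(zero,empty,empty),one,h(h(1))) = branch(X,one,A).
Decompose branch/3: branch(zero,empty,empty) = X,  one = one,  h(h(1)) = A.
Bind X := branch(zero,empty,empty); no other remaining equation mentions X. Substituting into the earlier binding gives Y2 := h(branch(zero,empty,empty)).
Delete trivial equation one = one.
Bind A := h(h(1)).
MGU = { L ↦ zero, Y2 ↦ h(branch(zero,empty,empty)), R ↦ h(1), X ↦ branch(zero,empty,empty), A ↦ h(h(1)) }, so A ↦ h(h(1)).

h(h(1))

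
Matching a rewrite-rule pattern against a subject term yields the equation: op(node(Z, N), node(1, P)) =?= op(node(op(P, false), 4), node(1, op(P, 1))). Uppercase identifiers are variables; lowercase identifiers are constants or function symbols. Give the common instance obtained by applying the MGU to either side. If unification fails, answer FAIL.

FAIL

Decompose op/2: node(Z, N) =?= node(op(P, false), 4),  node(1, P) =?= node(1, op(P, 1)).
Decompose node/2: Z =?= op(P, false),  N =?= 4.
Bind Z := op(P, false); no other remaining equation mentions Z.
Bind N := 4; no other remaining equation mentions N.
Decompose node/2: 1 =?= 1,  P =?= op(P, 1).
Delete trivial equation 1 =?= 1.
Occurs check fails: P occurs in op(P, 1); the equation P =?= op(P, 1) has no finite solution.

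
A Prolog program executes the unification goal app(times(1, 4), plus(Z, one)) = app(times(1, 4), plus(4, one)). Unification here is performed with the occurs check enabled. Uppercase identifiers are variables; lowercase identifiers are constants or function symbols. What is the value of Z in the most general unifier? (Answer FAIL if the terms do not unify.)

4

Decompose app/2: times(1, 4) = times(1, 4),  plus(Z, one) = plus(4, one).
Delete trivial equation times(1, 4) = times(1, 4).
Decompose plus/2: Z = 4,  one = one.
Bind Z := 4; no other remaining equation mentions Z.
Delete trivial equation one = one.
MGU = { Z ↦ 4 }, so Z ↦ 4.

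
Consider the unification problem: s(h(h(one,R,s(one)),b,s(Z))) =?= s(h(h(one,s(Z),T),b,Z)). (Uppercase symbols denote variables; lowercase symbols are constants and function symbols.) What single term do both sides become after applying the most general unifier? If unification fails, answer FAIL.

Decompose s/1: h(h(one,R,s(one)),b,s(Z)) =?= h(h(one,s(Z),T),b,Z).
Decompose h/3: h(one,R,s(one)) =?= h(one,s(Z),T),  b =?= b,  s(Z) =?= Z.
Decompose h/3: one =?= one,  R =?= s(Z),  s(one) =?= T.
Delete trivial equation one =?= one.
Bind R := s(Z); no other remaining equation mentions R.
Bind T := s(one); no other remaining equation mentions T.
Delete trivial equation b =?= b.
Occurs check fails: Z occurs in s(Z); the equation Z =?= s(Z) has no finite solution.

FAIL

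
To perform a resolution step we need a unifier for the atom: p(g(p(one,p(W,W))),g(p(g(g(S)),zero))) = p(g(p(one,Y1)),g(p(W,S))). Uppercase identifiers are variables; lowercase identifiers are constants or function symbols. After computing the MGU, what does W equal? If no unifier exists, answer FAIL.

g(g(zero))

Decompose p/2: g(p(one,p(W,W))) = g(p(one,Y1)),  g(p(g(g(S)),zero)) = g(p(W,S)).
Decompose g/1: p(one,p(W,W)) = p(one,Y1).
Decompose p/2: one = one,  p(W,W) = Y1.
Delete trivial equation one = one.
Bind Y1 := p(W,W); no other remaining equation mentions Y1.
Decompose g/1: p(g(g(S)),zero) = p(W,S).
Decompose p/2: g(g(S)) = W,  zero = S.
Bind W := g(g(S)); no other remaining equation mentions W. Substituting into the earlier binding gives Y1 := p(g(g(S)),g(g(S))).
Bind S := zero. Substituting into the earlier bindings gives Y1 := p(g(g(zero)),g(g(zero))), W := g(g(zero)).
MGU = { Y1 ↦ p(g(g(zero)),g(g(zero))), W ↦ g(g(zero)), S ↦ zero }, so W ↦ g(g(zero)).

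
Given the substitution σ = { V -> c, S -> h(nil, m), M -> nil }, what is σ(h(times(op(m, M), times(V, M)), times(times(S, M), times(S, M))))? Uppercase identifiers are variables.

Replace each occurrence of V with c.
Replace each occurrence of S with h(nil, m).
Replace each occurrence of M with nil.
Result: h(times(op(m, nil), times(c, nil)), times(times(h(nil, m), nil), times(h(nil, m), nil))).

h(times(op(m, nil), times(c, nil)), times(times(h(nil, m), nil), times(h(nil, m), nil)))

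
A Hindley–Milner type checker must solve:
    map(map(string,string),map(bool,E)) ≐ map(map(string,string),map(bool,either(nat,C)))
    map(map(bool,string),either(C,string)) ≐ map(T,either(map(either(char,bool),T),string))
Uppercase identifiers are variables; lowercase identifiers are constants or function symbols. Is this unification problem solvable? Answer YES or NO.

Decompose map/2: map(string,string) ≐ map(string,string),  map(bool,E) ≐ map(bool,either(nat,C)).
Delete trivial equation map(string,string) ≐ map(string,string).
Decompose map/2: bool ≐ bool,  E ≐ either(nat,C).
Delete trivial equation bool ≐ bool.
Bind E := either(nat,C); no other remaining equation mentions E.
Decompose map/2: map(bool,string) ≐ T,  either(C,string) ≐ either(map(either(char,bool),T),string).
Bind T := map(bool,string); substituting into the remaining equation gives: either(C,string) ≐ either(map(either(char,bool),map(bool,string)),string).
Decompose either/2: C ≐ map(either(char,bool),map(bool,string)),  string ≐ string.
Bind C := map(either(char,bool),map(bool,string)); no other remaining equation mentions C. Substituting into the earlier binding gives E := either(nat,map(either(char,bool),map(bool,string))).
Delete trivial equation string ≐ string.
No equations remain and no clash or occurs-check failure arose, so a unifier exists.

YES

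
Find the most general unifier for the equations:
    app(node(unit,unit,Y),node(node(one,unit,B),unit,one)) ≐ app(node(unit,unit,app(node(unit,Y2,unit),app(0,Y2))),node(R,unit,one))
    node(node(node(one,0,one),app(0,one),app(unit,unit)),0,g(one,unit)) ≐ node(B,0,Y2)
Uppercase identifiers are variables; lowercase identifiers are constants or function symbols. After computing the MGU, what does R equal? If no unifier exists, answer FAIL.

node(one,unit,node(node(one,0,one),app(0,one),app(unit,unit)))

Decompose app/2: node(unit,unit,Y) ≐ node(unit,unit,app(node(unit,Y2,unit),app(0,Y2))),  node(node(one,unit,B),unit,one) ≐ node(R,unit,one).
Decompose node/3: unit ≐ unit,  unit ≐ unit,  Y ≐ app(node(unit,Y2,unit),app(0,Y2)).
Delete trivial equation unit ≐ unit.
Delete trivial equation unit ≐ unit.
Bind Y := app(node(unit,Y2,unit),app(0,Y2)); no other remaining equation mentions Y.
Decompose node/3: node(one,unit,B) ≐ R,  unit ≐ unit,  one ≐ one.
Bind R := node(one,unit,B); no other remaining equation mentions R.
Delete trivial equation unit ≐ unit.
Delete trivial equation one ≐ one.
Decompose node/3: node(node(one,0,one),app(0,one),app(unit,unit)) ≐ B,  0 ≐ 0,  g(one,unit) ≐ Y2.
Bind B := node(node(one,0,one),app(0,one),app(unit,unit)); no other remaining equation mentions B. Substituting into the earlier binding gives R := node(one,unit,node(node(one,0,one),app(0,one),app(unit,unit))).
Delete trivial equation 0 ≐ 0.
Bind Y2 := g(one,unit). Substituting into the earlier binding gives Y := app(node(unit,g(one,unit),unit),app(0,g(one,unit))).
MGU = { Y ↦ app(node(unit,g(one,unit),unit),app(0,g(one,unit))), R ↦ node(one,unit,node(node(one,0,one),app(0,one),app(unit,unit))), B ↦ node(node(one,0,one),app(0,one),app(unit,unit)), Y2 ↦ g(one,unit) }, so R ↦ node(one,unit,node(node(one,0,one),app(0,one),app(unit,unit))).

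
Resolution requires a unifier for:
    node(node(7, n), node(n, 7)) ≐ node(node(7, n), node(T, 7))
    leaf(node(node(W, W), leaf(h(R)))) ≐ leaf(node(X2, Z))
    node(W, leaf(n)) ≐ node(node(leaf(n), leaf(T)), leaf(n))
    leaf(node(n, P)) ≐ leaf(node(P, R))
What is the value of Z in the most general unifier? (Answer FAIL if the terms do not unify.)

leaf(h(n))

Decompose node/2: node(7, n) ≐ node(7, n),  node(n, 7) ≐ node(T, 7).
Delete trivial equation node(7, n) ≐ node(7, n).
Decompose node/2: n ≐ T,  7 ≐ 7.
Bind T := n; substituting into the one remaining equation that mentions T gives: node(W, leaf(n)) ≐ node(node(leaf(n), leaf(n)), leaf(n)).
Delete trivial equation 7 ≐ 7.
Decompose leaf/1: node(node(W, W), leaf(h(R))) ≐ node(X2, Z).
Decompose node/2: node(W, W) ≐ X2,  leaf(h(R)) ≐ Z.
Bind X2 := node(W, W); no other remaining equation mentions X2.
Bind Z := leaf(h(R)); no other remaining equation mentions Z.
Decompose node/2: W ≐ node(leaf(n), leaf(n)),  leaf(n) ≐ leaf(n).
Bind W := node(leaf(n), leaf(n)); no other remaining equation mentions W. Substituting into the earlier binding gives X2 := node(node(leaf(n), leaf(n)), node(leaf(n), leaf(n))).
Delete trivial equation leaf(n) ≐ leaf(n).
Decompose leaf/1: node(n, P) ≐ node(P, R).
Decompose node/2: n ≐ P,  P ≐ R.
Bind P := n; substituting into the remaining equation gives: n ≐ R.
Bind R := n. Substituting into the earlier binding gives Z := leaf(h(n)).
MGU = { T ↦ n, X2 ↦ node(node(leaf(n), leaf(n)), node(leaf(n), leaf(n))), Z ↦ leaf(h(n)), W ↦ node(leaf(n), leaf(n)), P ↦ n, R ↦ n }, so Z ↦ leaf(h(n)).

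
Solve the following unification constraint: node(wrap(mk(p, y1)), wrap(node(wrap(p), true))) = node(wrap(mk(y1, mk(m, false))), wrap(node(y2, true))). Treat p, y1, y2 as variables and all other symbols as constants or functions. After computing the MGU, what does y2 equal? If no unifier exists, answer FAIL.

Decompose node/2: wrap(mk(p, y1)) = wrap(mk(y1, mk(m, false))),  wrap(node(wrap(p), true)) = wrap(node(y2, true)).
Decompose wrap/1: mk(p, y1) = mk(y1, mk(m, false)).
Decompose mk/2: p = y1,  y1 = mk(m, false).
Bind p := y1; substituting into the one remaining equation that mentions p gives: wrap(node(wrap(y1), true)) = wrap(node(y2, true)).
Bind y1 := mk(m, false); substituting into the remaining equation gives: wrap(node(wrap(mk(m, false)), true)) = wrap(node(y2, true)). Substituting into the earlier binding gives p := mk(m, false).
Decompose wrap/1: node(wrap(mk(m, false)), true) = node(y2, true).
Decompose node/2: wrap(mk(m, false)) = y2,  true = true.
Bind y2 := wrap(mk(m, false)); no other remaining equation mentions y2.
Delete trivial equation true = true.
MGU = { p -> mk(m, false), y1 -> mk(m, false), y2 -> wrap(mk(m, false)) }, so y2 -> wrap(mk(m, false)).

wrap(mk(m, false))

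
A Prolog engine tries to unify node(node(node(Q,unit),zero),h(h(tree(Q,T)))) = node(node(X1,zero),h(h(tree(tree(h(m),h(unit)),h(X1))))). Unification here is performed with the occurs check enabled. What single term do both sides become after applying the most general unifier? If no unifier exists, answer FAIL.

Decompose node/2: node(node(Q,unit),zero) = node(X1,zero),  h(h(tree(Q,T))) = h(h(tree(tree(h(m),h(unit)),h(X1)))).
Decompose node/2: node(Q,unit) = X1,  zero = zero.
Bind X1 := node(Q,unit); substituting into the one remaining equation that mentions X1 gives: h(h(tree(Q,T))) = h(h(tree(tree(h(m),h(unit)),h(node(Q,unit))))).
Delete trivial equation zero = zero.
Decompose h/1: h(tree(Q,T)) = h(tree(tree(h(m),h(unit)),h(node(Q,unit)))).
Decompose h/1: tree(Q,T) = tree(tree(h(m),h(unit)),h(node(Q,unit))).
Decompose tree/2: Q = tree(h(m),h(unit)),  T = h(node(Q,unit)).
Bind Q := tree(h(m),h(unit)); substituting into the remaining equation gives: T = h(node(tree(h(m),h(unit)),unit)). Substituting into the earlier binding gives X1 := node(tree(h(m),h(unit)),unit).
Bind T := h(node(tree(h(m),h(unit)),unit)).
Applying the MGU to either side gives node(node(node(tree(h(m),h(unit)),unit),zero),h(h(tree(tree(h(m),h(unit)),h(node(tree(h(m),h(unit)),unit)))))).

node(node(node(tree(h(m),h(unit)),unit),zero),h(h(tree(tree(h(m),h(unit)),h(node(tree(h(m),h(unit)),unit))))))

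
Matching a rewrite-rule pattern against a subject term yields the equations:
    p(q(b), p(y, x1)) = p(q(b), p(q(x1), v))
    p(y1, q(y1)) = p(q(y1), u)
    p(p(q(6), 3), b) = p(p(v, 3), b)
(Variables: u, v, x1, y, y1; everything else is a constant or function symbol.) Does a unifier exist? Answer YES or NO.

NO

Decompose p/2: q(b) = q(b),  p(y, x1) = p(q(x1), v).
Delete trivial equation q(b) = q(b).
Decompose p/2: y = q(x1),  x1 = v.
Bind y := q(x1); no other remaining equation mentions y.
Bind x1 := v; no other remaining equation mentions x1. Substituting into the earlier binding gives y := q(v).
Decompose p/2: y1 = q(y1),  q(y1) = u.
Occurs check fails: y1 occurs in q(y1); the equation y1 = q(y1) has no finite solution.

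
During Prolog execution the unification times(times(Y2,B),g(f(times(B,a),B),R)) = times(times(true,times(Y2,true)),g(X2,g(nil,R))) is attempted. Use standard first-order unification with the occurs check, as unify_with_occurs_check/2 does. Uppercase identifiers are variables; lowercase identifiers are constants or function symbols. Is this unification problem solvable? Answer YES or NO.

NO

Decompose times/2: times(Y2,B) = times(true,times(Y2,true)),  g(f(times(B,a),B),R) = g(X2,g(nil,R)).
Decompose times/2: Y2 = true,  B = times(Y2,true).
Bind Y2 := true; substituting into the one remaining equation that mentions Y2 gives: B = times(true,true).
Bind B := times(true,true); substituting into the remaining equation gives: g(f(times(times(true,true),a),times(true,true)),R) = g(X2,g(nil,R)).
Decompose g/2: f(times(times(true,true),a),times(true,true)) = X2,  R = g(nil,R).
Bind X2 := f(times(times(true,true),a),times(true,true)); no other remaining equation mentions X2.
Occurs check fails: R occurs in g(nil,R); the equation R = g(nil,R) has no finite solution.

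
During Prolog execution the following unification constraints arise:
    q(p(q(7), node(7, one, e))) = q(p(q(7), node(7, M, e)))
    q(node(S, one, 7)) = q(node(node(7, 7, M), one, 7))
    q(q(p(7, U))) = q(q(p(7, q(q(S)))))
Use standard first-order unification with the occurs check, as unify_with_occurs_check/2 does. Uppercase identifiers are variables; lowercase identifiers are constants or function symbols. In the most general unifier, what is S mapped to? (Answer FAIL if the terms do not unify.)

Decompose q/1: p(q(7), node(7, one, e)) = p(q(7), node(7, M, e)).
Decompose p/2: q(7) = q(7),  node(7, one, e) = node(7, M, e).
Delete trivial equation q(7) = q(7).
Decompose node/3: 7 = 7,  one = M,  e = e.
Delete trivial equation 7 = 7.
Bind M := one; substituting into the one remaining equation that mentions M gives: q(node(S, one, 7)) = q(node(node(7, 7, one), one, 7)).
Delete trivial equation e = e.
Decompose q/1: node(S, one, 7) = node(node(7, 7, one), one, 7).
Decompose node/3: S = node(7, 7, one),  one = one,  7 = 7.
Bind S := node(7, 7, one); substituting into the one remaining equation that mentions S gives: q(q(p(7, U))) = q(q(p(7, q(q(node(7, 7, one)))))).
Delete trivial equation one = one.
Delete trivial equation 7 = 7.
Decompose q/1: q(p(7, U)) = q(p(7, q(q(node(7, 7, one))))).
Decompose q/1: p(7, U) = p(7, q(q(node(7, 7, one)))).
Decompose p/2: 7 = 7,  U = q(q(node(7, 7, one))).
Delete trivial equation 7 = 7.
Bind U := q(q(node(7, 7, one))).
MGU = { M ↦ one, S ↦ node(7, 7, one), U ↦ q(q(node(7, 7, one))) }, so S ↦ node(7, 7, one).

node(7, 7, one)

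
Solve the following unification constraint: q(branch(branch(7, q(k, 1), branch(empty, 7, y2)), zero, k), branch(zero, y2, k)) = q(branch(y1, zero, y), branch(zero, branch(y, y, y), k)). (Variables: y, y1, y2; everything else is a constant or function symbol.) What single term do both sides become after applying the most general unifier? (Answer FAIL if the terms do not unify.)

Decompose q/2: branch(branch(7, q(k, 1), branch(empty, 7, y2)), zero, k) = branch(y1, zero, y),  branch(zero, y2, k) = branch(zero, branch(y, y, y), k).
Decompose branch/3: branch(7, q(k, 1), branch(empty, 7, y2)) = y1,  zero = zero,  k = y.
Bind y1 := branch(7, q(k, 1), branch(empty, 7, y2)); no other remaining equation mentions y1.
Delete trivial equation zero = zero.
Bind y := k; substituting into the remaining equation gives: branch(zero, y2, k) = branch(zero, branch(k, k, k), k).
Decompose branch/3: zero = zero,  y2 = branch(k, k, k),  k = k.
Delete trivial equation zero = zero.
Bind y2 := branch(k, k, k); no other remaining equation mentions y2. Substituting into the earlier binding gives y1 := branch(7, q(k, 1), branch(empty, 7, branch(k, k, k))).
Delete trivial equation k = k.
Applying the MGU to either side gives q(branch(branch(7, q(k, 1), branch(empty, 7, branch(k, k, k))), zero, k), branch(zero, branch(k, k, k), k)).

q(branch(branch(7, q(k, 1), branch(empty, 7, branch(k, k, k))), zero, k), branch(zero, branch(k, k, k), k))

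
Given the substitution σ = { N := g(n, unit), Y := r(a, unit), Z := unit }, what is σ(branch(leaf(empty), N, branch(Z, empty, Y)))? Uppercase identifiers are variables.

Replace each occurrence of N with g(n, unit).
Replace each occurrence of Y with r(a, unit).
Replace each occurrence of Z with unit.
Result: branch(leaf(empty), g(n, unit), branch(unit, empty, r(a, unit))).

branch(leaf(empty), g(n, unit), branch(unit, empty, r(a, unit)))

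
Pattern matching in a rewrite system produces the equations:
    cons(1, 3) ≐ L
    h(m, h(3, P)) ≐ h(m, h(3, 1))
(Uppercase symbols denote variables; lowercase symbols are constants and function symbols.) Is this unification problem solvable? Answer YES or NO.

YES

Bind L := cons(1, 3); no other remaining equation mentions L.
Decompose h/2: m ≐ m,  h(3, P) ≐ h(3, 1).
Delete trivial equation m ≐ m.
Decompose h/2: 3 ≐ 3,  P ≐ 1.
Delete trivial equation 3 ≐ 3.
Bind P := 1.
No equations remain and no clash or occurs-check failure arose, so a unifier exists.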